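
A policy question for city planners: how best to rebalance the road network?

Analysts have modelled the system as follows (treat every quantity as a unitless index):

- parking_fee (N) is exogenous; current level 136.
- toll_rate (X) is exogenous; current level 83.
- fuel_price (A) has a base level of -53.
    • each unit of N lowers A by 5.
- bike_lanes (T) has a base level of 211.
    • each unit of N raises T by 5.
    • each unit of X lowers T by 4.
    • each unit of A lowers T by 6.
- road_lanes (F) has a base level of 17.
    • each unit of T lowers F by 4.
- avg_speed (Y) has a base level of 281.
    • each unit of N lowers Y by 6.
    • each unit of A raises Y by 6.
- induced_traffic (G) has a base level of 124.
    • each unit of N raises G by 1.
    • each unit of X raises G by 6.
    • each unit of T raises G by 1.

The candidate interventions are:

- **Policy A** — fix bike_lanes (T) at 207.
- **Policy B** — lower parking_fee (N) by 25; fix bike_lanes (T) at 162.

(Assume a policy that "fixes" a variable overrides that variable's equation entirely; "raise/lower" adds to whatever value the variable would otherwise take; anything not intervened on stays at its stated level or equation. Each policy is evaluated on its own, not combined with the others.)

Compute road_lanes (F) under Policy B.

Policy B (N − 25, T := 162):
  N = 136 − 25 = 111
  X = 83
  A = -53 − 5·111 = -608
  T = 162
  F = 17 − 4·162 = -631

-631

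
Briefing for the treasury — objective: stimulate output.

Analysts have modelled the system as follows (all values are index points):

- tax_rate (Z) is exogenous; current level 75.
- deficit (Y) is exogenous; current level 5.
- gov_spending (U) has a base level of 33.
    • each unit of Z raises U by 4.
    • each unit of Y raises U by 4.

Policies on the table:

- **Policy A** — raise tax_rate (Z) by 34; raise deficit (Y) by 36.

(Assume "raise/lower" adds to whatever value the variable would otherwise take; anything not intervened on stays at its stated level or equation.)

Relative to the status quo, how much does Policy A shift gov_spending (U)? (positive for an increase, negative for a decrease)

Baseline:
  Z = 75
  Y = 5
  U = 33 + 4·75 + 4·5 = 353
Policy A (Z + 34, Y + 36):
  Z = 75 + 34 = 109
  Y = 5 + 36 = 41
  U = 33 + 4·109 + 4·41 = 633
Change in U: 633 − 353 = 280

280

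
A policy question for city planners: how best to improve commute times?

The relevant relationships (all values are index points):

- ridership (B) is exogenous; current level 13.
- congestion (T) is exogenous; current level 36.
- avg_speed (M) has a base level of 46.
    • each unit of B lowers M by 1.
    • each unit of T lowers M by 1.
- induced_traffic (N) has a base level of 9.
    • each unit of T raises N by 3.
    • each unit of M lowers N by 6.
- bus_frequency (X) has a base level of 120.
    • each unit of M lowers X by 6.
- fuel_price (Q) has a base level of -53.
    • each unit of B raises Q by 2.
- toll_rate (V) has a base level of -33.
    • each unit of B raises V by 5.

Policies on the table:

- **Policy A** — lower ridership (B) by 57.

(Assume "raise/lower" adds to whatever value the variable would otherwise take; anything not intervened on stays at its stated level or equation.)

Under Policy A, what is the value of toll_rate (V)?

-253

Policy A (B − 57):
  B = 13 − 57 = -44
  V = -33 + 5·(-44) = -253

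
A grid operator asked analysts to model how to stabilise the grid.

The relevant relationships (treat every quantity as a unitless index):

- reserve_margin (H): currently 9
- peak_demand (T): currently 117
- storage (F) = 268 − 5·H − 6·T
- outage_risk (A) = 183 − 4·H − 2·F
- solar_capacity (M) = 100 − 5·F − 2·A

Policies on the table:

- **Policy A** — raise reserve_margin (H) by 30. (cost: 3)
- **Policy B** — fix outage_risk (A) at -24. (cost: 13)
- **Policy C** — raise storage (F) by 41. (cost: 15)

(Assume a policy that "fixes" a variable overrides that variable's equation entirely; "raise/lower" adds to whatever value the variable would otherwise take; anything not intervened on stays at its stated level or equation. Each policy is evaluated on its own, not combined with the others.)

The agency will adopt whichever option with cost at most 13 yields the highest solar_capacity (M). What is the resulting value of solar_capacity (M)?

2543

Policy A (H + 30):
  H = 9 + 30 = 39
  T = 117
  F = 268 − 5·39 − 6·117 = -629
  A = 183 − 4·39 − 2·(-629) = 1285
  M = 100 − 5·(-629) − 2·1285 = 675
Policy B (A := -24):
  H = 9
  T = 117
  F = 268 − 5·9 − 6·117 = -479
  A = -24
  M = 100 − 5·(-479) − 2·(-24) = 2543
Comparing — Policy A: M=675, Policy B: M=2543. Highest is 2543 (Policy B).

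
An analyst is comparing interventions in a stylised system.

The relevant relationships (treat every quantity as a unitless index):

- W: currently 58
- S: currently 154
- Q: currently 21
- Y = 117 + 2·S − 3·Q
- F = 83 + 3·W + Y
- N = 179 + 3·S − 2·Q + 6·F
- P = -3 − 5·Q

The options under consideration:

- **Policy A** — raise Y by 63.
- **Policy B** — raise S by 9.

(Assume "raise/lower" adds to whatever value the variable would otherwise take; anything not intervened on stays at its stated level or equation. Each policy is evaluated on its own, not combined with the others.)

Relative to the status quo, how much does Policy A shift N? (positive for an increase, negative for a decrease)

378

Baseline:
  W = 58
  S = 154
  Q = 21
  Y = 117 + 2·154 − 3·21 = 362
  F = 83 + 3·58 + 362 = 619
  N = 179 + 3·154 − 2·21 + 6·619 = 4313
Policy A (Y + 63):
  W = 58
  S = 154
  Q = 21
  Y = 117 + 2·154 − 3·21 (+63 from intervention) = 425
  F = 83 + 3·58 + 425 = 682
  N = 179 + 3·154 − 2·21 + 6·682 = 4691
Change in N: 4691 − 4313 = 378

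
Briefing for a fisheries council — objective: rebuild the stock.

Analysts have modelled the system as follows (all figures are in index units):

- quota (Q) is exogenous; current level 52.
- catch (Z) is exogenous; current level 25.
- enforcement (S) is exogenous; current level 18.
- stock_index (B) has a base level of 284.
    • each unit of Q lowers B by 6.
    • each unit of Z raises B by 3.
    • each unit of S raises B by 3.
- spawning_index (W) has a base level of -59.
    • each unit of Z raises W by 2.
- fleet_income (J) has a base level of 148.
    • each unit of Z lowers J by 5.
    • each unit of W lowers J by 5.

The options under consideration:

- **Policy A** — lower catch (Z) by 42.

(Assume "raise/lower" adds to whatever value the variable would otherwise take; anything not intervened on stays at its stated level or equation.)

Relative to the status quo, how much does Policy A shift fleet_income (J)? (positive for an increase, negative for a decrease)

630

Baseline:
  Z = 25
  W = -59 + 2·25 = -9
  J = 148 − 5·25 − 5·(-9) = 68
Policy A (Z − 42):
  Z = 25 − 42 = -17
  W = -59 + 2·(-17) = -93
  J = 148 − 5·(-17) − 5·(-93) = 698
Change in J: 698 − 68 = 630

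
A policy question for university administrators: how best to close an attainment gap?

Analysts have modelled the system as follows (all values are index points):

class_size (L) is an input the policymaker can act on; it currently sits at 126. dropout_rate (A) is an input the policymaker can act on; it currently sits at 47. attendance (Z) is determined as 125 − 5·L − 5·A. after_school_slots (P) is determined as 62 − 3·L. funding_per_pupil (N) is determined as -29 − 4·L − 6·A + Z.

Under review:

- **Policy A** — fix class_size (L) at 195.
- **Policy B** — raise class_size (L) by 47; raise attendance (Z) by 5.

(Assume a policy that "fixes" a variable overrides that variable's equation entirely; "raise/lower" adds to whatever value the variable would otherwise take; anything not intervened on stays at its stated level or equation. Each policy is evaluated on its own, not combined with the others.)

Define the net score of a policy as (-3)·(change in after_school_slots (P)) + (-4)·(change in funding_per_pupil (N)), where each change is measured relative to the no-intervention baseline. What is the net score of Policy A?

Baseline:
  L = 126
  A = 47
  Z = 125 − 5·126 − 5·47 = -740
  P = 62 − 3·126 = -316
  N = -29 − 4·126 − 6·47 + (-740) = -1555
Policy A (L := 195):
  L = 195
  A = 47
  Z = 125 − 5·195 − 5·47 = -1085
  P = 62 − 3·195 = -523
  N = -29 − 4·195 − 6·47 + (-1085) = -2176
ΔP = -523 − (-316) = -207; ΔN = -2176 − (-1555) = -621
Score = (-3)·(-207) + (-4)·(-621) = 3105

3105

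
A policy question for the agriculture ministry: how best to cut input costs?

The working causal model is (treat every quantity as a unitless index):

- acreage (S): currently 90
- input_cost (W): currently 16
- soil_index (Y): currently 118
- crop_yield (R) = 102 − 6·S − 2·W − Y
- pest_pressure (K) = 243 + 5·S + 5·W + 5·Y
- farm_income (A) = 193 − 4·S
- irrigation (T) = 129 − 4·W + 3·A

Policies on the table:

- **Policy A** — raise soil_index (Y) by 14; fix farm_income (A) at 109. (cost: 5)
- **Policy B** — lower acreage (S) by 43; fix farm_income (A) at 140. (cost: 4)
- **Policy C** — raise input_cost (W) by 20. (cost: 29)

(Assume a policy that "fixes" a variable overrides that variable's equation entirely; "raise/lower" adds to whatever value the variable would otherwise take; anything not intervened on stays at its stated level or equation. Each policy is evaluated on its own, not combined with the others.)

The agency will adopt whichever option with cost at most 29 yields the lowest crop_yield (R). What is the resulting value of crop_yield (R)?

Policy A (Y + 14, A := 109):
  S = 90
  W = 16
  Y = 118 + 14 = 132
  R = 102 − 6·90 − 2·16 − 132 = -602
Policy B (S − 43, A := 140):
  S = 90 − 43 = 47
  W = 16
  Y = 118
  R = 102 − 6·47 − 2·16 − 118 = -330
Policy C (W + 20):
  S = 90
  W = 16 + 20 = 36
  Y = 118
  R = 102 − 6·90 − 2·36 − 118 = -628
Comparing — Policy A: R=-602, Policy B: R=-330, Policy C: R=-628. Lowest is -628 (Policy C).

-628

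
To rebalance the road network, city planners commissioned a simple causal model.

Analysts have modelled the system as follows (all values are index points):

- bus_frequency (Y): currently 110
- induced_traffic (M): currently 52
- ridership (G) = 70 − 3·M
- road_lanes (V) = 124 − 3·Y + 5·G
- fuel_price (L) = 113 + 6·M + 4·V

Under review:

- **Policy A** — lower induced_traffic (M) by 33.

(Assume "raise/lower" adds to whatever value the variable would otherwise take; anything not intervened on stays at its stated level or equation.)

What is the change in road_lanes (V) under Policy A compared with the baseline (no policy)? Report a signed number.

495

Baseline:
  Y = 110
  M = 52
  G = 70 − 3·52 = -86
  V = 124 − 3·110 + 5·(-86) = -636
Policy A (M − 33):
  Y = 110
  M = 52 − 33 = 19
  G = 70 − 3·19 = 13
  V = 124 − 3·110 + 5·13 = -141
Change in V: -141 − (-636) = 495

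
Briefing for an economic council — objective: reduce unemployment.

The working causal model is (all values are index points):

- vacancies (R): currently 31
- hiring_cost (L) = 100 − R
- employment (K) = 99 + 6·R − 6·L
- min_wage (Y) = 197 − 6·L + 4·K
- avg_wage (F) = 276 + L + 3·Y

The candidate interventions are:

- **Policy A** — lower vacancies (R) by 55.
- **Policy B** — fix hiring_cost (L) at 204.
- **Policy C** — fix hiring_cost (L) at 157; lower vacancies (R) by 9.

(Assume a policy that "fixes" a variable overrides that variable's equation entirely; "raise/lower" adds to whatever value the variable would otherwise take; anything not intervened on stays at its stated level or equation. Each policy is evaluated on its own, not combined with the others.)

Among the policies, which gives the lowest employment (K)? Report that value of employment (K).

Policy A (R − 55):
  R = 31 − 55 = -24
  L = 100 − (-24) = 124
  K = 99 + 6·(-24) − 6·124 = -789
Policy B (L := 204):
  R = 31
  L = 204
  K = 99 + 6·31 − 6·204 = -939
Policy C (L := 157, R − 9):
  R = 31 − 9 = 22
  L = 157
  K = 99 + 6·22 − 6·157 = -711
Comparing — Policy A: K=-789, Policy B: K=-939, Policy C: K=-711. Lowest is -939 (Policy B).

-939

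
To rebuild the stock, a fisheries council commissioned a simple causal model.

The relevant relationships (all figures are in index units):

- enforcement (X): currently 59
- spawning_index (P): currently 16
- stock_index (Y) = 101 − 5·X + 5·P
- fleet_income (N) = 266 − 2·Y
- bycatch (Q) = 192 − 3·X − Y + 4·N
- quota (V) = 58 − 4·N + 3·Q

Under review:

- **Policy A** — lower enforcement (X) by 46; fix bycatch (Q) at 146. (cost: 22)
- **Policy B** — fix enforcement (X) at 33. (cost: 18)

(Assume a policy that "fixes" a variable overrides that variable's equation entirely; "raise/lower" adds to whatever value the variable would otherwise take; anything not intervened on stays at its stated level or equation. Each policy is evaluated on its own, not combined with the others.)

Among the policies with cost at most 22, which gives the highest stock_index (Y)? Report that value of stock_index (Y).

116

Policy A (X − 46, Q := 146):
  X = 59 − 46 = 13
  P = 16
  Y = 101 − 5·13 + 5·16 = 116
Policy B (X := 33):
  X = 33
  P = 16
  Y = 101 − 5·33 + 5·16 = 16
Comparing — Policy A: Y=116, Policy B: Y=16. Highest is 116 (Policy A).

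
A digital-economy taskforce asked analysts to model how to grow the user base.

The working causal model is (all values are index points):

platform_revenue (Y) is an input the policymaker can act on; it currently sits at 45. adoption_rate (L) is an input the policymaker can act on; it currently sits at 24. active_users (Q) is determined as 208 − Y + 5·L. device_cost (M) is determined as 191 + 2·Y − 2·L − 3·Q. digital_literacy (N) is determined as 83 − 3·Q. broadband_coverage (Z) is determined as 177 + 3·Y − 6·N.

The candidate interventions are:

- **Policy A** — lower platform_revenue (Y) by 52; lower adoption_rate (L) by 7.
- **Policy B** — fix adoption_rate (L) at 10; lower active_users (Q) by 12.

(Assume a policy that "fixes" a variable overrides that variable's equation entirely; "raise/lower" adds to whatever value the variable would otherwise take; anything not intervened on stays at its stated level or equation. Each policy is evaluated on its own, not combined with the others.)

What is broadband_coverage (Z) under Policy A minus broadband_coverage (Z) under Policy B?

1626

Policy A (Y − 52, L − 7):
  Y = 45 − 52 = -7
  L = 24 − 7 = 17
  Q = 208 − (-7) + 5·17 = 300
  N = 83 − 3·300 = -817
  Z = 177 + 3·(-7) − 6·(-817) = 5058
Policy B (L := 10, Q − 12):
  Y = 45
  L = 10
  Q = 208 − 45 + 5·10 (−12 from intervention) = 201
  N = 83 − 3·201 = -520
  Z = 177 + 3·45 − 6·(-520) = 3432
Z: 5058 − 3432 = 1626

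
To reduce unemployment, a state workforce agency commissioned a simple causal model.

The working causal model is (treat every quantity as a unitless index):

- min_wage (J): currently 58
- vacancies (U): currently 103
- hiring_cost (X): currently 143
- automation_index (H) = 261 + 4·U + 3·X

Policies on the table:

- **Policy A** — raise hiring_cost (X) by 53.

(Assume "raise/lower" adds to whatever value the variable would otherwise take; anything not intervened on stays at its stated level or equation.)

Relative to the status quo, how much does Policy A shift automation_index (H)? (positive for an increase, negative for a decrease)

Baseline:
  U = 103
  X = 143
  H = 261 + 4·103 + 3·143 = 1102
Policy A (X + 53):
  U = 103
  X = 143 + 53 = 196
  H = 261 + 4·103 + 3·196 = 1261
Change in H: 1261 − 1102 = 159

159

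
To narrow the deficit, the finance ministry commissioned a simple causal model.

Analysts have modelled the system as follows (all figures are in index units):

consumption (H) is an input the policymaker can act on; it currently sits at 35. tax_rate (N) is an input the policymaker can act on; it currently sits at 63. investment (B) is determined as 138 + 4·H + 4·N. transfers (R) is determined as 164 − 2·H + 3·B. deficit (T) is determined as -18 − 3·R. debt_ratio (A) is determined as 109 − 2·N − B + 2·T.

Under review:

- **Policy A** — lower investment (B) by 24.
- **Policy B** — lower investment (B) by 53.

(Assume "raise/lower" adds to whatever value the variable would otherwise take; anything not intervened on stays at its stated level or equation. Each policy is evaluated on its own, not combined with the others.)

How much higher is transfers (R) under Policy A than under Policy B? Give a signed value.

Policy A (B − 24):
  H = 35
  N = 63
  B = 138 + 4·35 + 4·63 (−24 from intervention) = 506
  R = 164 − 2·35 + 3·506 = 1612
Policy B (B − 53):
  H = 35
  N = 63
  B = 138 + 4·35 + 4·63 (−53 from intervention) = 477
  R = 164 − 2·35 + 3·477 = 1525
R: 1612 − 1525 = 87

87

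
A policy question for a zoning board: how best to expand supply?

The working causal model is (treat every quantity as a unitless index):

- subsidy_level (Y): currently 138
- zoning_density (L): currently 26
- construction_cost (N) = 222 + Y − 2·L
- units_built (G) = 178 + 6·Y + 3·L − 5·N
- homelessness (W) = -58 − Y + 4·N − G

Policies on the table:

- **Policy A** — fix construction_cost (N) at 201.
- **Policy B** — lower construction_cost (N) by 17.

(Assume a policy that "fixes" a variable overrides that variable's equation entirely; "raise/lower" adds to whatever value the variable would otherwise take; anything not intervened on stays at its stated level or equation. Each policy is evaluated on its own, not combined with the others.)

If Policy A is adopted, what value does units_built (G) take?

Policy A (N := 201):
  Y = 138
  L = 26
  N = 201
  G = 178 + 6·138 + 3·26 − 5·201 = 79

79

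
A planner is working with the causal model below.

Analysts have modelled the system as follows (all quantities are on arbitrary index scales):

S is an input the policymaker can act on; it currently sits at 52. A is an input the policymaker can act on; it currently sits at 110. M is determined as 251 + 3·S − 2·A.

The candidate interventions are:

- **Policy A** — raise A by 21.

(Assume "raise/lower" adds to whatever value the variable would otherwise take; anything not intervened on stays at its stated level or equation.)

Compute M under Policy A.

145

Policy A (A + 21):
  S = 52
  A = 110 + 21 = 131
  M = 251 + 3·52 − 2·131 = 145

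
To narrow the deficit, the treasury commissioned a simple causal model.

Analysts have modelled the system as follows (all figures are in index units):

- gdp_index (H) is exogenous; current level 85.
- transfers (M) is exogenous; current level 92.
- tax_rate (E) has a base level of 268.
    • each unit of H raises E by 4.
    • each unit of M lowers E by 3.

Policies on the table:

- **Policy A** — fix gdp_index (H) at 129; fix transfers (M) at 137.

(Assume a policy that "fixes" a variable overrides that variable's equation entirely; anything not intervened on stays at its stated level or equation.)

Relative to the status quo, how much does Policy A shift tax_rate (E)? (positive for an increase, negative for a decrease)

41

Baseline:
  H = 85
  M = 92
  E = 268 + 4·85 − 3·92 = 332
Policy A (H := 129, M := 137):
  H = 129
  M = 137
  E = 268 + 4·129 − 3·137 = 373
Change in E: 373 − 332 = 41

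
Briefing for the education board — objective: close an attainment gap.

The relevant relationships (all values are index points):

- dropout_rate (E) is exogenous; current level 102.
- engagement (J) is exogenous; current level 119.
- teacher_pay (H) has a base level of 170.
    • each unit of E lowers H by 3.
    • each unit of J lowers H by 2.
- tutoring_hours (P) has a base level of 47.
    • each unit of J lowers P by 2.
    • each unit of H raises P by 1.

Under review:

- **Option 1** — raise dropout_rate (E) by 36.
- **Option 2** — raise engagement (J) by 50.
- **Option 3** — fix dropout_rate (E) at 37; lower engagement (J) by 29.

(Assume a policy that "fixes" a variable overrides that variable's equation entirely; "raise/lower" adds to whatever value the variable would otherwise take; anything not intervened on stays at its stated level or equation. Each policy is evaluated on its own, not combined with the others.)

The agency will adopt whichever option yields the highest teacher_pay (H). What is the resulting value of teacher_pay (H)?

-121

Option 1 (E + 36):
  E = 102 + 36 = 138
  J = 119
  H = 170 − 3·138 − 2·119 = -482
Option 2 (J + 50):
  E = 102
  J = 119 + 50 = 169
  H = 170 − 3·102 − 2·169 = -474
Option 3 (E := 37, J − 29):
  E = 37
  J = 119 − 29 = 90
  H = 170 − 3·37 − 2·90 = -121
Comparing — Option 1: H=-482, Option 2: H=-474, Option 3: H=-121. Highest is -121 (Option 3).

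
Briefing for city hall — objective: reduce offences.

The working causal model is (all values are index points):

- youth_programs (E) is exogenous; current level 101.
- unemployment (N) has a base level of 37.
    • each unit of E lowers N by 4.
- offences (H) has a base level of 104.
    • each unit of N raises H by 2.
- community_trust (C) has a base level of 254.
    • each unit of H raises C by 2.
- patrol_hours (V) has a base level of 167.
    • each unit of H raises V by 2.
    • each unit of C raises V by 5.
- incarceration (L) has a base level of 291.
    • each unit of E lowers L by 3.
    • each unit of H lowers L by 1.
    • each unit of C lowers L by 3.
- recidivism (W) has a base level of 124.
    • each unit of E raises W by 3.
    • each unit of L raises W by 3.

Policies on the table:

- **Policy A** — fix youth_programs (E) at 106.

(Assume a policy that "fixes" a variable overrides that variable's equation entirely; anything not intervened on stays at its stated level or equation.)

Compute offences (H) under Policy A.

-670

Policy A (E := 106):
  E = 106
  N = 37 − 4·106 = -387
  H = 104 + 2·(-387) = -670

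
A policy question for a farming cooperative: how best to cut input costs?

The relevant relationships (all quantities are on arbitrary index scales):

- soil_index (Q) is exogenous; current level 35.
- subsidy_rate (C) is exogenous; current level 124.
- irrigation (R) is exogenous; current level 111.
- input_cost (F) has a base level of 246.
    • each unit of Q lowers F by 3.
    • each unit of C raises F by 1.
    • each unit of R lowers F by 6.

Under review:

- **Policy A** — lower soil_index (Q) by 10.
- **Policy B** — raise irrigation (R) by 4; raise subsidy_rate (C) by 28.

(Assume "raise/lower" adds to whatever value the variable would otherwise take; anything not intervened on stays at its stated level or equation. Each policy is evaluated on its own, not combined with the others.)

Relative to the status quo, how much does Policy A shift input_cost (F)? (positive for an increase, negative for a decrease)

Baseline:
  Q = 35
  C = 124
  R = 111
  F = 246 − 3·35 + 124 − 6·111 = -401
Policy A (Q − 10):
  Q = 35 − 10 = 25
  C = 124
  R = 111
  F = 246 − 3·25 + 124 − 6·111 = -371
Change in F: -371 − (-401) = 30

30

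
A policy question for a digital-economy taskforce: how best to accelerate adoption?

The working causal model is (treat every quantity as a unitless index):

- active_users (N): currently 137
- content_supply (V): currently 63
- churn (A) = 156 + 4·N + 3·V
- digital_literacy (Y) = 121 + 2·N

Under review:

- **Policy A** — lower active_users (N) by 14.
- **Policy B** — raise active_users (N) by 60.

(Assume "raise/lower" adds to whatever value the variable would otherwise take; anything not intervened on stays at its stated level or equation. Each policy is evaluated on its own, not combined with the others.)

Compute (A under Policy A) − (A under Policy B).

-296

Policy A (N − 14):
  N = 137 − 14 = 123
  V = 63
  A = 156 + 4·123 + 3·63 = 837
Policy B (N + 60):
  N = 137 + 60 = 197
  V = 63
  A = 156 + 4·197 + 3·63 = 1133
A: 837 − 1133 = -296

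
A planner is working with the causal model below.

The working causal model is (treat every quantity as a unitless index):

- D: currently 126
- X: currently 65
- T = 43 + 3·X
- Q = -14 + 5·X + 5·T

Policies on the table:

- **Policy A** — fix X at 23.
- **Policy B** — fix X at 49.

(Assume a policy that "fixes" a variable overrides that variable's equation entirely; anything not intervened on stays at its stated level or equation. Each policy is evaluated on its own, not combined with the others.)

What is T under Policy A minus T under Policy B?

Policy A (X := 23):
  X = 23
  T = 43 + 3·23 = 112
Policy B (X := 49):
  X = 49
  T = 43 + 3·49 = 190
T: 112 − 190 = -78

-78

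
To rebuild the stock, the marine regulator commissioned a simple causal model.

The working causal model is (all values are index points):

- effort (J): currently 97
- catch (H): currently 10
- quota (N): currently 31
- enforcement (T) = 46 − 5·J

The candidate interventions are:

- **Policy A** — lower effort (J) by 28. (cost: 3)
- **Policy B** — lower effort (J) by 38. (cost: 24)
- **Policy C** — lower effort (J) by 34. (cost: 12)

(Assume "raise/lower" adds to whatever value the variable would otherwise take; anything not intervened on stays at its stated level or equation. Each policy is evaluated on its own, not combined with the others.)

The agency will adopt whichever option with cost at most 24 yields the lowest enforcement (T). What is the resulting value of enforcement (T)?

-299

Policy A (J − 28):
  J = 97 − 28 = 69
  T = 46 − 5·69 = -299
Policy B (J − 38):
  J = 97 − 38 = 59
  T = 46 − 5·59 = -249
Policy C (J − 34):
  J = 97 − 34 = 63
  T = 46 − 5·63 = -269
Comparing — Policy A: T=-299, Policy B: T=-249, Policy C: T=-269. Lowest is -299 (Policy A).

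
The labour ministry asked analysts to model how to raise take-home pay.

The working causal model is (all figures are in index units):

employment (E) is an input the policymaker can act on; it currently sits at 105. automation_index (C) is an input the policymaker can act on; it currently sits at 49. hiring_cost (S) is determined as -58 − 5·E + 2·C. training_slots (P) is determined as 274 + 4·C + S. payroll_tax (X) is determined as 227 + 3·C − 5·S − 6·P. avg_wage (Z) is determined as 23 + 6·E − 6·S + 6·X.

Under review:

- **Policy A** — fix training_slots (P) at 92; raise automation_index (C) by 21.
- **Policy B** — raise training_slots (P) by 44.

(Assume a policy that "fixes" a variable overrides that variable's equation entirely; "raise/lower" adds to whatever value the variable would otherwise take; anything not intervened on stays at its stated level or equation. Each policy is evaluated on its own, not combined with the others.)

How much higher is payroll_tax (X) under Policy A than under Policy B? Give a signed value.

-525

Policy A (P := 92, C + 21):
  E = 105
  C = 49 + 21 = 70
  S = -58 − 5·105 + 2·70 = -443
  P = 92
  X = 227 + 3·70 − 5·(-443) − 6·92 = 2100
Policy B (P + 44):
  E = 105
  C = 49
  S = -58 − 5·105 + 2·49 = -485
  P = 274 + 4·49 + (-485) (+44 from intervention) = 29
  X = 227 + 3·49 − 5·(-485) − 6·29 = 2625
X: 2100 − 2625 = -525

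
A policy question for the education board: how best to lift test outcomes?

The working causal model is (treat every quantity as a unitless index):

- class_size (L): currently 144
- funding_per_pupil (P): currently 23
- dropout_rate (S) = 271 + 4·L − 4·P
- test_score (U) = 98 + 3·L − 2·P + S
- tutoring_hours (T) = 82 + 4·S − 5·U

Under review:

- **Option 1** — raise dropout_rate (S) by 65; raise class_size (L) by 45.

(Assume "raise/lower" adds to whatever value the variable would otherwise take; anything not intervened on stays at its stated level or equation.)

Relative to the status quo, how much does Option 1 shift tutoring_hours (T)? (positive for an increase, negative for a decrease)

Baseline:
  L = 144
  P = 23
  S = 271 + 4·144 − 4·23 = 755
  U = 98 + 3·144 − 2·23 + 755 = 1239
  T = 82 + 4·755 − 5·1239 = -3093
Option 1 (S + 65, L + 45):
  L = 144 + 45 = 189
  P = 23
  S = 271 + 4·189 − 4·23 (+65 from intervention) = 1000
  U = 98 + 3·189 − 2·23 + 1000 = 1619
  T = 82 + 4·1000 − 5·1619 = -4013
Change in T: -4013 − (-3093) = -920

-920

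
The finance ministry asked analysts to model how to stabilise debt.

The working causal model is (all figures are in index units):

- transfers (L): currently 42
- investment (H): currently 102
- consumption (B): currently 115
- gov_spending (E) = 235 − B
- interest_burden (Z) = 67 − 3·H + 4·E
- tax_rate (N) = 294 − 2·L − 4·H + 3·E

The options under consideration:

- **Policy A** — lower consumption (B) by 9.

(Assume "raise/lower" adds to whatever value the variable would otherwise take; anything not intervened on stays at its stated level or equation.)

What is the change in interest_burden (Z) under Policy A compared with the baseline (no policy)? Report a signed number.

36

Baseline:
  H = 102
  B = 115
  E = 235 − 115 = 120
  Z = 67 − 3·102 + 4·120 = 241
Policy A (B − 9):
  H = 102
  B = 115 − 9 = 106
  E = 235 − 106 = 129
  Z = 67 − 3·102 + 4·129 = 277
Change in Z: 277 − 241 = 36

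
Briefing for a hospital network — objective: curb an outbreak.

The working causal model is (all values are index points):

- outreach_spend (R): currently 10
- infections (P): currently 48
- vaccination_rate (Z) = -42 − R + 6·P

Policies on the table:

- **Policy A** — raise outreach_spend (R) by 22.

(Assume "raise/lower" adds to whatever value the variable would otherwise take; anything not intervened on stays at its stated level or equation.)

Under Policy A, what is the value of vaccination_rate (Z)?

214

Policy A (R + 22):
  R = 10 + 22 = 32
  P = 48
  Z = -42 − 32 + 6·48 = 214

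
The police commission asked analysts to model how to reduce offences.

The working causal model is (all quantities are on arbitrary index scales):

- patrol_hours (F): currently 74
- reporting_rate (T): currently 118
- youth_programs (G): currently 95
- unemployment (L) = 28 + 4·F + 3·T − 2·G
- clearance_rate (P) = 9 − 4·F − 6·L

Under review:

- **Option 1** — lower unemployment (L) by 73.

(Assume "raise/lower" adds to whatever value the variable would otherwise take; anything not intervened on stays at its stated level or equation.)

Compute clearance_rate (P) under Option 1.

Option 1 (L − 73):
  F = 74
  T = 118
  G = 95
  L = 28 + 4·74 + 3·118 − 2·95 (−73 from intervention) = 415
  P = 9 − 4·74 − 6·415 = -2777

-2777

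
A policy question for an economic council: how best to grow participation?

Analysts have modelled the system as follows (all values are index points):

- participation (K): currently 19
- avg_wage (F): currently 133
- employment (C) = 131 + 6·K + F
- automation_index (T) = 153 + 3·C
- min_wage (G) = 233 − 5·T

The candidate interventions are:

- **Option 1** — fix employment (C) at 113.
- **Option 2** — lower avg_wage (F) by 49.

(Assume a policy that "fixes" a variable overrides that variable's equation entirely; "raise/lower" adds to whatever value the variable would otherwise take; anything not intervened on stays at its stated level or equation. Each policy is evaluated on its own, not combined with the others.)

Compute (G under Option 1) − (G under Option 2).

3240

Option 1 (C := 113):
  K = 19
  F = 133
  C = 113
  T = 153 + 3·113 = 492
  G = 233 − 5·492 = -2227
Option 2 (F − 49):
  K = 19
  F = 133 − 49 = 84
  C = 131 + 6·19 + 84 = 329
  T = 153 + 3·329 = 1140
  G = 233 − 5·1140 = -5467
G: -2227 − (-5467) = 3240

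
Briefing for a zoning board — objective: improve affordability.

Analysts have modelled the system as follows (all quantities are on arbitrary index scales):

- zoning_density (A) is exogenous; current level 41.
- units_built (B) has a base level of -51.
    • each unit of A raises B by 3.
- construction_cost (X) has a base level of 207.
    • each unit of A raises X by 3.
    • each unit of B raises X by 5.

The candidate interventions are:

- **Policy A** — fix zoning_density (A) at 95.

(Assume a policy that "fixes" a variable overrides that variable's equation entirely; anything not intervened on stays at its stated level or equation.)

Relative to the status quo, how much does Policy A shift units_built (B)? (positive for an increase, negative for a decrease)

162

Baseline:
  A = 41
  B = -51 + 3·41 = 72
Policy A (A := 95):
  A = 95
  B = -51 + 3·95 = 234
Change in B: 234 − 72 = 162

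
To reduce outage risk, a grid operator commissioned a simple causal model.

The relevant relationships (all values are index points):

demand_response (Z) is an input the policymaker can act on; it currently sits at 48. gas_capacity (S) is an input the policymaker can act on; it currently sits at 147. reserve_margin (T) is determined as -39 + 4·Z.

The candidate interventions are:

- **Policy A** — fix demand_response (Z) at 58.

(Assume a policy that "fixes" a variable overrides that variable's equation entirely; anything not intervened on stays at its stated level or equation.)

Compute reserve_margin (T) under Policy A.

Policy A (Z := 58):
  Z = 58
  T = -39 + 4·58 = 193

193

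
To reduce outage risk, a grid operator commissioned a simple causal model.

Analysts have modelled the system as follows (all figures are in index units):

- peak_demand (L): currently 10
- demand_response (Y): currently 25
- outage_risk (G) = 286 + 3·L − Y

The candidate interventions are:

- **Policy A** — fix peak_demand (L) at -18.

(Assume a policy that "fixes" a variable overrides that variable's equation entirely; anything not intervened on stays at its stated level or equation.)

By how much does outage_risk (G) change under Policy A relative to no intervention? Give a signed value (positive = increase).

-84

Baseline:
  L = 10
  Y = 25
  G = 286 + 3·10 − 25 = 291
Policy A (L := -18):
  L = -18
  Y = 25
  G = 286 + 3·(-18) − 25 = 207
Change in G: 207 − 291 = -84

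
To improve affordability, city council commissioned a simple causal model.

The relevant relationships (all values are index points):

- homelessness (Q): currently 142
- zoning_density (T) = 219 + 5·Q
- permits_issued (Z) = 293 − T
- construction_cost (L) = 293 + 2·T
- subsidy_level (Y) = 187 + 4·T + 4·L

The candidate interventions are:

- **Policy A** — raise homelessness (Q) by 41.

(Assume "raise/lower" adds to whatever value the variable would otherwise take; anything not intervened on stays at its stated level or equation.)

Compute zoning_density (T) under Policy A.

1134

Policy A (Q + 41):
  Q = 142 + 41 = 183
  T = 219 + 5·183 = 1134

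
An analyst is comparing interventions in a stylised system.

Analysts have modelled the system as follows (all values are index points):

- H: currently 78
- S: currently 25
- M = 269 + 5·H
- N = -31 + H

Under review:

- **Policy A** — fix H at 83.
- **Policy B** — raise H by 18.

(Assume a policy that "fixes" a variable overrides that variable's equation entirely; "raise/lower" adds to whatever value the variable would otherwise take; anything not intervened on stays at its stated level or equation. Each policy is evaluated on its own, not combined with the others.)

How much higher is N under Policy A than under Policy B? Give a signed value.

Policy A (H := 83):
  H = 83
  N = -31 + 83 = 52
Policy B (H + 18):
  H = 78 + 18 = 96
  N = -31 + 96 = 65
N: 52 − 65 = -13

-13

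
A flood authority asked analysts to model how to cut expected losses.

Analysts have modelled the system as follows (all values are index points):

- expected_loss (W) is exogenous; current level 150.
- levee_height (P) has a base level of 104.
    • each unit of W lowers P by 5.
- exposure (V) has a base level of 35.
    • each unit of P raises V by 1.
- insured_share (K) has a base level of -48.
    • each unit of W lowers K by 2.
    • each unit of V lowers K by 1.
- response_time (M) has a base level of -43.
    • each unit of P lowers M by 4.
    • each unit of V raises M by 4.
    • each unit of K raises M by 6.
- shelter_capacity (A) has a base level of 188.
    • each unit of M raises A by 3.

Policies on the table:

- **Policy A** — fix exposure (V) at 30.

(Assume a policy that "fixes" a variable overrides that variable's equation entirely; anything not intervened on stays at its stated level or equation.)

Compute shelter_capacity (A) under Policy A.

1367

Policy A (V := 30):
  W = 150
  P = 104 − 5·150 = -646
  V = 30
  K = -48 − 2·150 − 30 = -378
  M = -43 − 4·(-646) + 4·30 + 6·(-378) = 393
  A = 188 + 3·393 = 1367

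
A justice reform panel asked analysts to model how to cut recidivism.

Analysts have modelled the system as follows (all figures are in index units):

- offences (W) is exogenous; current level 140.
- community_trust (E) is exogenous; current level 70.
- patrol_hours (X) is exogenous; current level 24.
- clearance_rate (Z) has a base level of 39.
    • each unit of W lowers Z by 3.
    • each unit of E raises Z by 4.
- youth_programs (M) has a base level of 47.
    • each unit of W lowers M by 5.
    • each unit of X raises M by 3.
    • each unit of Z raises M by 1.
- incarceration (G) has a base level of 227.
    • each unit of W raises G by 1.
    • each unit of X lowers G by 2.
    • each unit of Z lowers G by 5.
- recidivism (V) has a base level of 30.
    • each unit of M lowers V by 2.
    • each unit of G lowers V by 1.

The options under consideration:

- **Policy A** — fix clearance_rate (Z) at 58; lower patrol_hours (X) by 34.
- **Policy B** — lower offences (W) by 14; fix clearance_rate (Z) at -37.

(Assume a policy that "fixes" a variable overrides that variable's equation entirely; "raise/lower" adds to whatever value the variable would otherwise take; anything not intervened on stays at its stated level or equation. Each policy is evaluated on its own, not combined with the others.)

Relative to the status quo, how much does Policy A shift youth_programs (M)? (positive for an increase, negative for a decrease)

57

Baseline:
  W = 140
  E = 70
  X = 24
  Z = 39 − 3·140 + 4·70 = -101
  M = 47 − 5·140 + 3·24 + (-101) = -682
Policy A (Z := 58, X − 34):
  W = 140
  E = 70
  X = 24 − 34 = -10
  Z = 58
  M = 47 − 5·140 + 3·(-10) + 58 = -625
Change in M: -625 − (-682) = 57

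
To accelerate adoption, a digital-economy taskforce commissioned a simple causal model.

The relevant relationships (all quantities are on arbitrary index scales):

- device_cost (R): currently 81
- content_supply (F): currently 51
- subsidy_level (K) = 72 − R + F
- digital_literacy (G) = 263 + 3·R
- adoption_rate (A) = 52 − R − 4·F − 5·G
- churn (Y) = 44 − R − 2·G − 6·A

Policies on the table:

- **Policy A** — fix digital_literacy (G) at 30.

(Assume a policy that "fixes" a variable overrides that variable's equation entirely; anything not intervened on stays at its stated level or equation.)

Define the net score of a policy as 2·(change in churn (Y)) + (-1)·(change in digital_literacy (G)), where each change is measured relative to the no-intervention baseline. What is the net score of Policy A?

-26180

Baseline:
  R = 81
  F = 51
  G = 263 + 3·81 = 506
  A = 52 − 81 − 4·51 − 5·506 = -2763
  Y = 44 − 81 − 2·506 − 6·(-2763) = 15529
Policy A (G := 30):
  R = 81
  F = 51
  G = 30
  A = 52 − 81 − 4·51 − 5·30 = -383
  Y = 44 − 81 − 2·30 − 6·(-383) = 2201
ΔY = 2201 − 15529 = -13328; ΔG = 30 − 506 = -476
Score = 2·(-13328) + (-1)·(-476) = -26180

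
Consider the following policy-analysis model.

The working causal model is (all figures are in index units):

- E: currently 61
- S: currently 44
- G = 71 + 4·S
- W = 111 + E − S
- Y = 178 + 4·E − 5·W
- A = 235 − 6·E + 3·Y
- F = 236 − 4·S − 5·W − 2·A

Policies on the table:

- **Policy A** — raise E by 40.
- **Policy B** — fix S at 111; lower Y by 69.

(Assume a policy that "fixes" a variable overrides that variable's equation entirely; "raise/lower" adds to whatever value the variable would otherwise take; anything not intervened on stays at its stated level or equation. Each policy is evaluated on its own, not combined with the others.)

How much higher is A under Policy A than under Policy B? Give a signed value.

Policy A (E + 40):
  E = 61 + 40 = 101
  S = 44
  W = 111 + 101 − 44 = 168
  Y = 178 + 4·101 − 5·168 = -258
  A = 235 − 6·101 + 3·(-258) = -1145
Policy B (S := 111, Y − 69):
  E = 61
  S = 111
  W = 111 + 61 − 111 = 61
  Y = 178 + 4·61 − 5·61 (−69 from intervention) = 48
  A = 235 − 6·61 + 3·48 = 13
A: -1145 − 13 = -1158

-1158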